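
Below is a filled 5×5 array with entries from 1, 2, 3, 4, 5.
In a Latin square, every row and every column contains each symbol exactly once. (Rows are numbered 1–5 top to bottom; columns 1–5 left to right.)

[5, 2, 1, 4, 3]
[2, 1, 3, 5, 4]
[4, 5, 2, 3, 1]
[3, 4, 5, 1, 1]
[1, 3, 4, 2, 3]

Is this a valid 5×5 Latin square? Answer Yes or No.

Row 5 contains 3 twice (at columns 2 and 5); row 4 is also not a permutation.

No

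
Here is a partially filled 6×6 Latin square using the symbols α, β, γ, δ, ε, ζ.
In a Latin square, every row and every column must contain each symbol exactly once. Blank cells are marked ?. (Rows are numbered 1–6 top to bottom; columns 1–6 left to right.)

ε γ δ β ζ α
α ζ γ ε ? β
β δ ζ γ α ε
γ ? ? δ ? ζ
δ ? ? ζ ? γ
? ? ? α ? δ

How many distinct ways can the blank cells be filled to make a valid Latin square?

Row 2, column 5: eliminating its row and column leaves {δ}.
Row 4, column 2: eliminating its row and column leaves {α, β, ε}.
Row 4, column 3: eliminating its row and column leaves {α, β, ε}.
Row 4, column 5: eliminating its row and column leaves {β, ε}.
Row 5, column 2: eliminating its row and column leaves {α, β, ε}.
Row 5, column 3: eliminating its row and column leaves {α, β, ε}.
Row 5, column 5: eliminating its row and column leaves {β, ε}.
Row 6, column 1: eliminating its row and column leaves {ζ}.
Row 6, column 2: eliminating its row and column leaves {β, ε}.
Row 6, column 3: eliminating its row and column leaves {β, ε}.
Row 6, column 5: eliminating its row and column leaves {β, γ, ε}.
Enumerating the assignments across these blanks that avoid any row or column repeat gives 4 completions.

4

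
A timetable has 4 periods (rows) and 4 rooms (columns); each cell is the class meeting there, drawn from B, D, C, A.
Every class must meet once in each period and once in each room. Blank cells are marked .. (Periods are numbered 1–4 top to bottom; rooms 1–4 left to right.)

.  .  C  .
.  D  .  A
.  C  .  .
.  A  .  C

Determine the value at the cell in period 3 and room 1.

D

Period 1, room 2: period 1 has {C} and room 2 has {D, C, A}, leaving only B.
Period 1, room 4: period 1 has {B, C} and room 4 has {C, A}, leaving only D.
Period 1, room 1: period 1 has {B, D, C} and room 1 has {}, leaving only A.
Period 2, room 3: period 2 has {D, A} and room 3 has {C}, leaving only B.
Period 2, room 1: period 2 has {B, D, A} and room 1 has {A}, leaving only C.
Period 3, room 4: period 3 has {C} and room 4 has {D, C, A}, leaving only B.
Period 3 already has {B, C} and room 1 already has {C, A}, so period 3, room 1 must be D.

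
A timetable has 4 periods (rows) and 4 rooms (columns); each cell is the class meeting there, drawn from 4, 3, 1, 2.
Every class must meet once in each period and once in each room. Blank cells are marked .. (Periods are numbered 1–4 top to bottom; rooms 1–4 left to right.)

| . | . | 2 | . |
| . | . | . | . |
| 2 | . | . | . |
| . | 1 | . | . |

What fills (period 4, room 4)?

2

Period 4, room 4 is narrowed to {4, 3, 2}.
If it were 4, then period 4, room 3 would be left with no valid symbol.
If it were 3, then period 4, room 3 would be left with no valid symbol.
So period 4, room 4 must be 2.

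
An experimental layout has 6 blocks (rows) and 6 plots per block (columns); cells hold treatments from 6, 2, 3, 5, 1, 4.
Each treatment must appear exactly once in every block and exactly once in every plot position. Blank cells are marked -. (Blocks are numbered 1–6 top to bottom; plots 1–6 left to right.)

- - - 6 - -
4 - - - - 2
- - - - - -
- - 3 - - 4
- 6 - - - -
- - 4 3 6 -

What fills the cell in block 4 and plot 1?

6

Block 4, plot 1 is narrowed to {6, 2, 5, 1}.
If it were 2, propagating the remaining blanks reaches a contradiction.
If it were 5, propagating the remaining blanks reaches a contradiction.
If it were 1, propagating the remaining blanks reaches a contradiction.
So block 4, plot 1 must be 6.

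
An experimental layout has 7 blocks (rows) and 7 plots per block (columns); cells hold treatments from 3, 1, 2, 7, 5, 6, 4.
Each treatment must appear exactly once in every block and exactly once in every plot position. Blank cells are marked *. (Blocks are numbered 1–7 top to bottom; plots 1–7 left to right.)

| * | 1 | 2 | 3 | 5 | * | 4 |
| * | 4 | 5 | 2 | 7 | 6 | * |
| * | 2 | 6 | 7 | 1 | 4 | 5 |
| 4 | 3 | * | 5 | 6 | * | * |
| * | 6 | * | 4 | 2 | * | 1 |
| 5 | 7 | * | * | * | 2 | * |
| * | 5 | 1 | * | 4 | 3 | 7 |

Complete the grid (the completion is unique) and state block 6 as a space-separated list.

5 7 4 1 3 2 6

Block 6, plot 5: block 6 has {2, 7, 5} and plot 5 has {1, 2, 7, 5, 6, 4}, leaving only 3.
Block 6, plot 3: block 6 has {3, 2, 7, 5} and plot 3 has {1, 2, 5, 6}, leaving only 4.
Block 6, plot 7: block 6 has {3, 2, 7, 5, 4} and plot 7 has {1, 7, 5, 4}, leaving only 6.
Block 6, plot 4: block 6 has {3, 2, 7, 5, 6, 4} and plot 4 has {3, 2, 7, 5, 4}, leaving only 1.
So block 6 reads: 5 7 4 1 3 2 6.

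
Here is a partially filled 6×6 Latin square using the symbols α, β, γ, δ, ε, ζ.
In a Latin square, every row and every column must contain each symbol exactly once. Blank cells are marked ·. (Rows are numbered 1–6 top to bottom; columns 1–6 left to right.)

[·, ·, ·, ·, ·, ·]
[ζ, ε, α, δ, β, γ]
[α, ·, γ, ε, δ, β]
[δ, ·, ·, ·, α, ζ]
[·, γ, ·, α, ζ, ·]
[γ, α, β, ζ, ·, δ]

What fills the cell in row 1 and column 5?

γ

Row 3, column 2: row 3 has {α, β, γ, δ, ε} and column 2 has {α, γ, ε}, leaving only ζ.
Row 4, column 2: row 4 has {α, δ, ζ} and column 2 has {α, γ, ε, ζ}, leaving only β.
Row 1, column 2: row 1 has {} and column 2 has {α, β, γ, ε, ζ}, leaving only δ.
Row 4, column 3: row 4 has {α, β, δ, ζ} and column 3 has {α, β, γ}, leaving only ε.
Row 1, column 3: row 1 has {δ} and column 3 has {α, β, γ, ε}, leaving only ζ.
Row 4, column 4: row 4 has {α, β, δ, ε, ζ} and column 4 has {α, δ, ε, ζ}, leaving only γ.
Row 1, column 4: row 1 has {δ, ζ} and column 4 has {α, γ, δ, ε, ζ}, leaving only β.
Row 1, column 1: row 1 has {β, δ, ζ} and column 1 has {α, γ, δ, ζ}, leaving only ε.
Row 1 already has {β, δ, ε, ζ} and column 5 already has {α, β, δ, ζ}, so row 1, column 5 must be γ.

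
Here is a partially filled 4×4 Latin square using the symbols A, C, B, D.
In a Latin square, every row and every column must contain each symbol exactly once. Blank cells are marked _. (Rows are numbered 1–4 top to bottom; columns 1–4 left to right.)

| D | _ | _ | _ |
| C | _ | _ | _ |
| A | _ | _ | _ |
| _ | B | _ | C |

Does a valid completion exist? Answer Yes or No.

No

Row 4, column 1: row 4 together with column 1 already contain {A, C, B, D} — every symbol — so nothing can go there. The grid has no valid completion.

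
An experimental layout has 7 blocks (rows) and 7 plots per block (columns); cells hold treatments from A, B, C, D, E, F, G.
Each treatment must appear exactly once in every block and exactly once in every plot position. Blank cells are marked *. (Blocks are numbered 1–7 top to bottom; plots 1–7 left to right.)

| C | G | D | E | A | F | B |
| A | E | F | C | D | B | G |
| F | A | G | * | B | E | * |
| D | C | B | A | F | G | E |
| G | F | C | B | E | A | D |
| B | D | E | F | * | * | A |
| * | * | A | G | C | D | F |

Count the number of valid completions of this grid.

Block 3, plot 4: eliminating its block and plot leaves {D}.
Block 3, plot 7: eliminating its block and plot leaves {C}.
Block 6, plot 5: eliminating its block and plot leaves {G}.
Block 6, plot 6: eliminating its block and plot leaves {C}.
Block 7, plot 1: eliminating its block and plot leaves {E}.
Block 7, plot 2: eliminating its block and plot leaves {B}.
Only one assignment across all blanks avoids any block or plot repeat, giving 1 completion.

1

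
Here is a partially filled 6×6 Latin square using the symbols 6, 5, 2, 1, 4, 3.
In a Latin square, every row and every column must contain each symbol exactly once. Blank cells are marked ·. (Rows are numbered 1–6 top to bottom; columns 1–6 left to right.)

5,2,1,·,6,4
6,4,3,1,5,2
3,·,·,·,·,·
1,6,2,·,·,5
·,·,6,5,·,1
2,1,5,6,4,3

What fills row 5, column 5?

2

Row 1, column 4: row 1 has {6, 5, 2, 1, 4} and column 4 has {6, 5, 1}, leaving only 3.
Row 3, column 2: row 3 has {3} and column 2 has {6, 2, 1, 4}, leaving only 5.
Row 3, column 3: row 3 has {5, 3} and column 3 has {6, 5, 2, 1, 3}, leaving only 4.
Row 3, column 4: row 3 has {5, 4, 3} and column 4 has {6, 5, 1, 3}, leaving only 2.
Row 3, column 5: row 3 has {5, 2, 4, 3} and column 5 has {6, 5, 4}, leaving only 1.
Row 3, column 6: row 3 has {5, 2, 1, 4, 3} and column 6 has {5, 2, 1, 4, 3}, leaving only 6.
Row 4, column 4: row 4 has {6, 5, 2, 1} and column 4 has {6, 5, 2, 1, 3}, leaving only 4.
Row 4, column 5: row 4 has {6, 5, 2, 1, 4} and column 5 has {6, 5, 1, 4}, leaving only 3.
Row 5 already has {6, 5, 1} and column 5 already has {6, 5, 1, 4, 3}, so row 5, column 5 must be 2.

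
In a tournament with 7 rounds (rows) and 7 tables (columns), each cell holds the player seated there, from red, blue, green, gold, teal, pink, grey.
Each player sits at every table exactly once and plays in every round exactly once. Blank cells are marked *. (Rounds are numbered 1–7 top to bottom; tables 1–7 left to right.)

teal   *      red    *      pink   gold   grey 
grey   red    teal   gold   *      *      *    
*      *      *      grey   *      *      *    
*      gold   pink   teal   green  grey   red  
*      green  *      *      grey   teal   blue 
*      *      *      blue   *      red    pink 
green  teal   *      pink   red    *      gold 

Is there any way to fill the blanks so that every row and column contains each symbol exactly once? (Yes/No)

Yes

No round or table among the givens repeats a symbol, and propagating forced cells runs into no contradiction.
One valid completion exists (for instance, teal blue red green pink gold grey / grey red teal gold blue pink green / red pink blue grey gold green teal / blue gold pink teal green grey red / pink green gold red grey teal blue / gold grey green blue teal red pink / green teal grey pink red blue gold).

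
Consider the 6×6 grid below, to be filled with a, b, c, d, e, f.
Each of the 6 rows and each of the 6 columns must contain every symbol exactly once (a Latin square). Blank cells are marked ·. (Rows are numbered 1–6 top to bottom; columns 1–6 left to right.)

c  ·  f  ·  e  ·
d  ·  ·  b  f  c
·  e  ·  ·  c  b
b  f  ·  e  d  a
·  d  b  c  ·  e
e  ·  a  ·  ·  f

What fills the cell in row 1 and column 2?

Row 1, column 6: row 1 has {c, e, f} and column 6 has {a, b, c, e, f}, leaving only d.
Row 1, column 4: row 1 has {c, d, e, f} and column 4 has {b, c, e}, leaving only a.
Row 1 already has {a, c, d, e, f} and column 2 already has {d, e, f}, so row 1, column 2 must be b.

b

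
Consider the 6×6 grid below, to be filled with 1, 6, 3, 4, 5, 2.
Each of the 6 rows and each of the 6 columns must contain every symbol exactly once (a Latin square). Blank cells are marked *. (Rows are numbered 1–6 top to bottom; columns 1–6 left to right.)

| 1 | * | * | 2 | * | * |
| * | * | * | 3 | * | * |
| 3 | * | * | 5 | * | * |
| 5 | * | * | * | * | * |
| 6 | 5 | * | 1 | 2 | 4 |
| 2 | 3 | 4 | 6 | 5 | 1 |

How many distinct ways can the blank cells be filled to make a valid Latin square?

16

Row 1, column 2: eliminating its row and column leaves {6, 4}.
Row 1, column 3: eliminating its row and column leaves {6, 3, 5}.
Row 1, column 5: eliminating its row and column leaves {6, 3, 4}.
Row 1, column 6: eliminating its row and column leaves {6, 3, 5}.
Row 2, column 1: eliminating its row and column leaves {4}.
Row 2, column 2: eliminating its row and column leaves {1, 6, 4, 2}.
Row 2, column 3: eliminating its row and column leaves {1, 6, 5, 2}.
Row 2, column 5: eliminating its row and column leaves {1, 6, 4}.
Row 2, column 6: eliminating its row and column leaves {6, 5, 2}.
Row 3, column 2: eliminating its row and column leaves {1, 6, 4, 2}.
Row 3, column 3: eliminating its row and column leaves {1, 6, 2}.
Row 3, column 5: eliminating its row and column leaves {1, 6, 4}.
Row 3, column 6: eliminating its row and column leaves {6, 2}.
Row 4, column 2: eliminating its row and column leaves {1, 6, 4, 2}.
Row 4, column 3: eliminating its row and column leaves {1, 6, 3, 2}.
Row 4, column 4: eliminating its row and column leaves {4}.
Row 4, column 5: eliminating its row and column leaves {1, 6, 3, 4}.
Row 4, column 6: eliminating its row and column leaves {6, 3, 2}.
Row 5, column 3: eliminating its row and column leaves {3}.
Enumerating the assignments across these blanks that avoid any row or column repeat gives 16 completions.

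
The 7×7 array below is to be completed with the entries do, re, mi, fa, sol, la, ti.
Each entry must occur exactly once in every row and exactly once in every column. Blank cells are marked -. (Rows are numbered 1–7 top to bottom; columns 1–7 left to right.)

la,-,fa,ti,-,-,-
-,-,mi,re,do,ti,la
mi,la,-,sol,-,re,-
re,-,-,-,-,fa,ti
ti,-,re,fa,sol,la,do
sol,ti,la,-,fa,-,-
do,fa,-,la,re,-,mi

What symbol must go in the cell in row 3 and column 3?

Row 1, column 5: row 1 has {fa, la, ti} and column 5 has {do, re, fa, sol}, leaving only mi.
Row 2, column 1: row 2 has {do, re, mi, la, ti} and column 1 has {do, re, mi, sol, la, ti}, leaving only fa.
Row 2, column 2: row 2 has {do, re, mi, fa, la, ti} and column 2 has {fa, la, ti}, leaving only sol.
Row 3, column 5: row 3 has {re, mi, sol, la} and column 5 has {do, re, mi, fa, sol}, leaving only ti.
Row 3 already has {re, mi, sol, la, ti} and column 3 already has {re, mi, fa, la}, so row 3, column 3 must be do.

do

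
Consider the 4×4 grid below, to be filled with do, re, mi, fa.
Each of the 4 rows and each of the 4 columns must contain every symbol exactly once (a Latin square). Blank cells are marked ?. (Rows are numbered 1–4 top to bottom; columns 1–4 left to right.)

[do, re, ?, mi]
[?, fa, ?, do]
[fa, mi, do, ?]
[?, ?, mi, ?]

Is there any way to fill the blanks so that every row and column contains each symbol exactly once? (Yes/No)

No row or column among the givens repeats a symbol, and propagating forced cells runs into no contradiction.
One valid completion exists (for instance, do re fa mi / mi fa re do / fa mi do re / re do mi fa).

Yes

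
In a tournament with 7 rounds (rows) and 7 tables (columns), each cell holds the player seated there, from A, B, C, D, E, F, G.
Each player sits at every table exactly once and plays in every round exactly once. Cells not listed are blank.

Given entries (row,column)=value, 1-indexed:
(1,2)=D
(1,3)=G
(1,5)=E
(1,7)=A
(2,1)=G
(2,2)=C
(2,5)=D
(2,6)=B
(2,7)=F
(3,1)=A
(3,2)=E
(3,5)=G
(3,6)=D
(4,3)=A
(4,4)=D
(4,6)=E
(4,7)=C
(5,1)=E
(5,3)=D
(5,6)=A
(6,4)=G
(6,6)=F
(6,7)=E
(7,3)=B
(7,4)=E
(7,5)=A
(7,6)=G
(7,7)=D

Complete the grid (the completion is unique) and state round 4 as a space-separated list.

Round 1, table 6: round 1 has {A, D, E, G} and table 6 has {A, B, D, E, F, G}, leaving only C.
Round 2, table 3: round 2 has {B, C, D, F, G} and table 3 has {A, B, D, G}, leaving only E.
Round 2, table 4: round 2 has {B, C, D, E, F, G} and table 4 has {D, E, G}, leaving only A.
Round 3, table 7: round 3 has {A, D, E, G} and table 7 has {A, C, D, E, F}, leaving only B.
Round 5, table 7: round 5 has {A, D, E} and table 7 has {A, B, C, D, E, F}, leaving only G.
Round 6, table 3: round 6 has {E, F, G} and table 3 has {A, B, D, E, G}, leaving only C.
Round 3, table 3: round 3 has {A, B, D, E, G} and table 3 has {A, B, C, D, E, G}, leaving only F.
Round 3, table 4: round 3 has {A, B, D, E, F, G} and table 4 has {A, D, E, G}, leaving only C.
Round 6, table 5: round 6 has {C, E, F, G} and table 5 has {A, D, E, G}, leaving only B.
Round 4, table 5: round 4 has {A, C, D, E} and table 5 has {A, B, D, E, G}, leaving only F.
Round 4, table 1: round 4 has {A, C, D, E, F} and table 1 has {A, E, G}, leaving only B.
Round 4, table 2: round 4 has {A, B, C, D, E, F} and table 2 has {C, D, E}, leaving only G.
So round 4 reads: B G A D F E C.

B G A D F E C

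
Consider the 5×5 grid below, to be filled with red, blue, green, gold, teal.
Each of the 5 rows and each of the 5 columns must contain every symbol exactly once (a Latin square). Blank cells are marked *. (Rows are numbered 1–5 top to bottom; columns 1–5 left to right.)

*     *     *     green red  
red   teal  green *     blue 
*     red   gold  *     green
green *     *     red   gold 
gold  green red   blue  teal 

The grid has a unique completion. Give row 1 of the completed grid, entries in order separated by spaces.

teal gold blue green red

Row 2, column 4: row 2 has {red, blue, green, teal} and column 4 has {red, blue, green}, leaving only gold.
Row 3, column 4: row 3 has {red, green, gold} and column 4 has {red, blue, green, gold}, leaving only teal.
Row 3, column 1: row 3 has {red, green, gold, teal} and column 1 has {red, green, gold}, leaving only blue.
Row 1, column 1: row 1 has {red, green} and column 1 has {red, blue, green, gold}, leaving only teal.
Row 1, column 3: row 1 has {red, green, teal} and column 3 has {red, green, gold}, leaving only blue.
Row 1, column 2: row 1 has {red, blue, green, teal} and column 2 has {red, green, teal}, leaving only gold.
So row 1 reads: teal gold blue green red.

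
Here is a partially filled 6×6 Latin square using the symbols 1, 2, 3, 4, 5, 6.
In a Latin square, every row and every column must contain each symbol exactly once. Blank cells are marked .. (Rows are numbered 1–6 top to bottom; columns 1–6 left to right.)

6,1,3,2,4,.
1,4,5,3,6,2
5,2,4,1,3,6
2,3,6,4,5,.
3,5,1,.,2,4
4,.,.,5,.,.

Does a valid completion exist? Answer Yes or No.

Yes

No row or column among the givens repeats a symbol, and propagating forced cells runs into no contradiction.
One valid completion exists (for instance, 6 1 3 2 4 5 / 1 4 5 3 6 2 / 5 2 4 1 3 6 / 2 3 6 4 5 1 / 3 5 1 6 2 4 / 4 6 2 5 1 3).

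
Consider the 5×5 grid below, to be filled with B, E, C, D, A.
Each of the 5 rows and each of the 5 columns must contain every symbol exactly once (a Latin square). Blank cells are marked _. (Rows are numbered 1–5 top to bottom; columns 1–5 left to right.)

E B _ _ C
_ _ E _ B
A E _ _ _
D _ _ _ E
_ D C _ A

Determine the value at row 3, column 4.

Row 2, column 1: row 2 has {B, E} and column 1 has {E, D, A}, leaving only C.
Row 2, column 2: row 2 has {B, E, C} and column 2 has {B, E, D}, leaving only A.
Row 2, column 4: row 2 has {B, E, C, A} and column 4 has {}, leaving only D.
Row 1, column 4: row 1 has {B, E, C} and column 4 has {D}, leaving only A.
Row 1, column 3: row 1 has {B, E, C, A} and column 3 has {E, C}, leaving only D.
Row 3, column 3: row 3 has {E, A} and column 3 has {E, C, D}, leaving only B.
Row 3 already has {B, E, A} and column 4 already has {D, A}, so row 3, column 4 must be C.

C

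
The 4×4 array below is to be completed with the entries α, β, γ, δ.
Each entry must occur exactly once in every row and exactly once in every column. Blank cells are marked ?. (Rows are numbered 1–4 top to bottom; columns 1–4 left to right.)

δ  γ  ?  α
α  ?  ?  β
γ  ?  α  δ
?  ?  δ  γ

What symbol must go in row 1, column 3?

Row 1 already has {α, γ, δ} and column 3 already has {α, δ}, so row 1, column 3 must be β.

β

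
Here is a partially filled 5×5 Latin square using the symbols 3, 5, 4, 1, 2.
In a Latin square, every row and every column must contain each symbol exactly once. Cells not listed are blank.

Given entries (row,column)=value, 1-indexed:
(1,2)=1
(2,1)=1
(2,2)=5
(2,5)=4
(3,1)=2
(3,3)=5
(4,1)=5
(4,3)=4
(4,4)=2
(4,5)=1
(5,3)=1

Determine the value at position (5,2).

2

Row 2, column 4: row 2 has {5, 4, 1} and column 4 has {2}, leaving only 3.
Row 2, column 3: row 2 has {3, 5, 4, 1} and column 3 has {5, 4, 1}, leaving only 2.
Row 1, column 3: row 1 has {1} and column 3 has {5, 4, 1, 2}, leaving only 3.
Row 1, column 1: row 1 has {3, 1} and column 1 has {5, 1, 2}, leaving only 4.
Row 1, column 4: row 1 has {3, 4, 1} and column 4 has {3, 2}, leaving only 5.
Row 1, column 5: row 1 has {3, 5, 4, 1} and column 5 has {4, 1}, leaving only 2.
Row 3, column 5: row 3 has {5, 2} and column 5 has {4, 1, 2}, leaving only 3.
Row 3, column 2: row 3 has {3, 5, 2} and column 2 has {5, 1}, leaving only 4.
Row 3, column 4: row 3 has {3, 5, 4, 2} and column 4 has {3, 5, 2}, leaving only 1.
Row 4, column 2: row 4 has {5, 4, 1, 2} and column 2 has {5, 4, 1}, leaving only 3.
Row 5 already has {1} and column 2 already has {3, 5, 4, 1}, so row 5, column 2 must be 2.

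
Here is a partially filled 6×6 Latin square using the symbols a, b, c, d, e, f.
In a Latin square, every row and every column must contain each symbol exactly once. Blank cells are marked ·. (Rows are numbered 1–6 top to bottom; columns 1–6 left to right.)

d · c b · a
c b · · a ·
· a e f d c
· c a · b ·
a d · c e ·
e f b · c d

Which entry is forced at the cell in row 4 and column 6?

e

Row 1, column 2: row 1 has {a, b, c, d} and column 2 has {a, b, c, d, f}, leaving only e.
Row 1, column 5: row 1 has {a, b, c, d, e} and column 5 has {a, b, c, d, e}, leaving only f.
Row 3, column 1: row 3 has {a, c, d, e, f} and column 1 has {a, c, d, e}, leaving only b.
Row 4, column 1: row 4 has {a, b, c} and column 1 has {a, b, c, d, e}, leaving only f.
Row 4 already has {a, b, c, f} and column 6 already has {a, c, d}, so row 4, column 6 must be e.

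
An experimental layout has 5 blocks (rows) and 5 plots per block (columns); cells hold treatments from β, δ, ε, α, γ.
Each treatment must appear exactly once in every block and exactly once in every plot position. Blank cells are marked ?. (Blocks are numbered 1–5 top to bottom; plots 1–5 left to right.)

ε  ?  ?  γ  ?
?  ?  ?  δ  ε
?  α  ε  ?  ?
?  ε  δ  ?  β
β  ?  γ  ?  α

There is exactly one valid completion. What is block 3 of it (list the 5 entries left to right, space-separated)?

δ α ε β γ

Block 3, plot 4: block 3 has {ε, α} and plot 4 has {δ, γ}, leaving only β.
Block 1, plot 5: block 1 has {ε, γ} and plot 5 has {β, ε, α}, leaving only δ.
Block 3, plot 5: block 3 has {β, ε, α} and plot 5 has {β, δ, ε, α}, leaving only γ.
Block 3, plot 1: block 3 has {β, ε, α, γ} and plot 1 has {β, ε}, leaving only δ.
So block 3 reads: δ α ε β γ.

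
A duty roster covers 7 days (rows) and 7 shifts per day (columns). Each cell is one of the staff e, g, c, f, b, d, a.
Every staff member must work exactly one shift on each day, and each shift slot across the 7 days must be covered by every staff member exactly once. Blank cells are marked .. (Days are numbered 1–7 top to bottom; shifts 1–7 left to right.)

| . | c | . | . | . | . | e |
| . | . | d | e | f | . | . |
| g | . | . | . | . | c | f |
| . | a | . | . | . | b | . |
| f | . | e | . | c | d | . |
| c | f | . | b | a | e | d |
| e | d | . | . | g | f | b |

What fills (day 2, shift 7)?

Day 4, shift 1: day 4 has {b, a} and shift 1 has {e, g, c, f}, leaving only d.
Day 4, shift 5: day 4 has {b, d, a} and shift 5 has {g, c, f, a}, leaving only e.
Day 6, shift 3: day 6 has {e, c, f, b, d, a} and shift 3 has {e, d}, leaving only g.
Day 2, shift 7 is narrowed to {g, c, a}.
If it were g, then day 2, shift 6 would be left with no valid symbol.
If it were a, then day 2, shift 6 would be left with no valid symbol.
So day 2, shift 7 must be c.

c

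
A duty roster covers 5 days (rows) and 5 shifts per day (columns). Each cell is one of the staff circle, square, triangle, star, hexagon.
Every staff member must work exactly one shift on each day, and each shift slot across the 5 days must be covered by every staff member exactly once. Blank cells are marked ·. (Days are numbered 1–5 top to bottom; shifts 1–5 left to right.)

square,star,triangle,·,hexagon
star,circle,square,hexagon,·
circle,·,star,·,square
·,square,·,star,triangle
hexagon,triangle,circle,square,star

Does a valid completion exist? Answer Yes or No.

No

Day 2, shift 5: day 2 together with shift 5 already contain {circle, square, triangle, star, hexagon} — every symbol — so nothing can go there. The grid has no valid completion.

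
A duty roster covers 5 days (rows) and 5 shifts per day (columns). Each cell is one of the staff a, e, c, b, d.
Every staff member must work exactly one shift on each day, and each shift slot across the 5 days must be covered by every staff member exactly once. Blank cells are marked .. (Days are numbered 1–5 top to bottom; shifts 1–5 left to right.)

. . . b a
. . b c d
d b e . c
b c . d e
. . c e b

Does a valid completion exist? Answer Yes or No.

No day or shift among the givens repeats a symbol, and propagating forced cells runs into no contradiction.
One valid completion exists (for instance, c e d b a / e a b c d / d b e a c / b c a d e / a d c e b).

Yes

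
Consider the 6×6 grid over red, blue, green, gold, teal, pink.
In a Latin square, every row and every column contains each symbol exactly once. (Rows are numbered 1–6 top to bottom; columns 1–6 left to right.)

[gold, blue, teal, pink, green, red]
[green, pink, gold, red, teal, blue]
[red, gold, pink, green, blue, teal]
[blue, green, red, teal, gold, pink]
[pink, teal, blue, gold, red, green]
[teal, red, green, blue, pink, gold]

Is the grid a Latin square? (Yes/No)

Yes

Each row is a permutation of the 6 symbols, and so is each column.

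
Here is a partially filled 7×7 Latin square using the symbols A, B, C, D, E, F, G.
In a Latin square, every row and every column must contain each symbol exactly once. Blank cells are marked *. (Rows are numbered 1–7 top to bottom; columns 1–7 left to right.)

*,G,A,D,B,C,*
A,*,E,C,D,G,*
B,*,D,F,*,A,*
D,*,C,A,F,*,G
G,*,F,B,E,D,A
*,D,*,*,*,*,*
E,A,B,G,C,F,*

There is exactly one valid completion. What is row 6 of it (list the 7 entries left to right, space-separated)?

Row 6, column 3: row 6 has {D} and column 3 has {A, B, C, D, E, F}, leaving only G.
Row 6, column 4: row 6 has {D, G} and column 4 has {A, B, C, D, F, G}, leaving only E.
Row 6, column 5: row 6 has {D, E, G} and column 5 has {B, C, D, E, F}, leaving only A.
Row 6, column 6: row 6 has {A, D, E, G} and column 6 has {A, C, D, F, G}, leaving only B.
Row 1, column 1: row 1 has {A, B, C, D, G} and column 1 has {A, B, D, E, G}, leaving only F.
Row 6, column 1: row 6 has {A, B, D, E, G} and column 1 has {A, B, D, E, F, G}, leaving only C.
Row 6, column 7: row 6 has {A, B, C, D, E, G} and column 7 has {A, G}, leaving only F.
So row 6 reads: C D G E A B F.

C D G E A B F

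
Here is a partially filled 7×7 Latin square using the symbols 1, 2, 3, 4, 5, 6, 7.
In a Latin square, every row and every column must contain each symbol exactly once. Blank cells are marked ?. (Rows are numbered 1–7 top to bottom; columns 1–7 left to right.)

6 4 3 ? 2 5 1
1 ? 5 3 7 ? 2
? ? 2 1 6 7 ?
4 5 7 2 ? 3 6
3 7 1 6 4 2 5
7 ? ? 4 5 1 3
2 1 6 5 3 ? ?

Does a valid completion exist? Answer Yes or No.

Row 6, column 3: row 6 together with column 3 already contain {1, 2, 3, 4, 5, 6, 7} — every symbol — so nothing can go there. The grid has no valid completion.

No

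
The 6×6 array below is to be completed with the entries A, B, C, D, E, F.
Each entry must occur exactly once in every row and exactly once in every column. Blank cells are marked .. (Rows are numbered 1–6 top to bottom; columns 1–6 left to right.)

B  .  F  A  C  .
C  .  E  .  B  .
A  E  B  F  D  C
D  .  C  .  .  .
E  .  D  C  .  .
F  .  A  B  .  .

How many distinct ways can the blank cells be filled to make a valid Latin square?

Row 1, column 2: eliminating its row and column leaves {D}.
Row 1, column 6: eliminating its row and column leaves {D, E}.
Row 2, column 2: eliminating its row and column leaves {A, D, F}.
Row 2, column 4: eliminating its row and column leaves {D}.
Row 2, column 6: eliminating its row and column leaves {A, D, F}.
Row 4, column 2: eliminating its row and column leaves {A, B, F}.
Row 4, column 4: eliminating its row and column leaves {E}.
Row 4, column 5: eliminating its row and column leaves {A, E, F}.
Row 4, column 6: eliminating its row and column leaves {A, B, E, F}.
Row 5, column 2: eliminating its row and column leaves {A, B, F}.
Row 5, column 5: eliminating its row and column leaves {A, F}.
Row 5, column 6: eliminating its row and column leaves {A, B, F}.
Row 6, column 2: eliminating its row and column leaves {C, D}.
Row 6, column 5: eliminating its row and column leaves {E}.
Row 6, column 6: eliminating its row and column leaves {D, E}.
Enumerating the assignments across these blanks that avoid any row or column repeat gives 4 completions.

4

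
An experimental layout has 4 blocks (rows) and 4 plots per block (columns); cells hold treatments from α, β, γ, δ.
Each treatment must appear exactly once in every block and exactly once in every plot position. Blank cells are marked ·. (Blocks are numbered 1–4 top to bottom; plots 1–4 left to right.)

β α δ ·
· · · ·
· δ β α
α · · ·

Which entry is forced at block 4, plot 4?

δ

Block 1, plot 4: block 1 has {α, β, δ} and plot 4 has {α}, leaving only γ.
Block 3, plot 1: block 3 has {α, β, δ} and plot 1 has {α, β}, leaving only γ.
Block 2, plot 1: block 2 has {} and plot 1 has {α, β, γ}, leaving only δ.
Block 2, plot 4: block 2 has {δ} and plot 4 has {α, γ}, leaving only β.
Block 4 already has {α} and plot 4 already has {α, β, γ}, so block 4, plot 4 must be δ.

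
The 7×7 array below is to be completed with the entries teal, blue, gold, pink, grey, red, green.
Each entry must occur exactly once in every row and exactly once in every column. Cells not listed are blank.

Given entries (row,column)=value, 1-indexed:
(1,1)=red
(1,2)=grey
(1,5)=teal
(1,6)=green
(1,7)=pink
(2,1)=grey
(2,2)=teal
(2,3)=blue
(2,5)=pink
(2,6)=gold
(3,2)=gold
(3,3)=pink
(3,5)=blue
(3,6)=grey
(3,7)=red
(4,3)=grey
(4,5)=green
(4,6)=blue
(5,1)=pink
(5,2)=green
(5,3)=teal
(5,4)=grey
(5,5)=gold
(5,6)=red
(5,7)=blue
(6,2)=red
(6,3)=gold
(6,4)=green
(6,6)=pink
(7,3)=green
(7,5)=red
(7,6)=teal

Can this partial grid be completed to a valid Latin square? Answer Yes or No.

Row 1, column 3: row 1 together with column 3 already contain {teal, blue, gold, pink, grey, red, green} — every symbol — so nothing can go there. The grid has no valid completion.

No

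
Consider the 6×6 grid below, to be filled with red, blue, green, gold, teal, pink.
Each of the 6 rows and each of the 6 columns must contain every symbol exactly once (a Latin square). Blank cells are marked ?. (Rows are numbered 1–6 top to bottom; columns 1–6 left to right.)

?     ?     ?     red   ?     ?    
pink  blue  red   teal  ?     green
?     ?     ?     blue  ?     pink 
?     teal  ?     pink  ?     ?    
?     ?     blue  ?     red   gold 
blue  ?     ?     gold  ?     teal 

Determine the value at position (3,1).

Row 1, column 6: row 1 has {red} and column 6 has {green, gold, teal, pink}, leaving only blue.
Row 2, column 5: row 2 has {red, blue, green, teal, pink} and column 5 has {red}, leaving only gold.
Row 4, column 6: row 4 has {teal, pink} and column 6 has {blue, green, gold, teal, pink}, leaving only red.
Row 5, column 4: row 5 has {red, blue, gold} and column 4 has {red, blue, gold, teal, pink}, leaving only green.
Row 5, column 1: row 5 has {red, blue, green, gold} and column 1 has {blue, pink}, leaving only teal.
Row 5, column 2: row 5 has {red, blue, green, gold, teal} and column 2 has {blue, teal}, leaving only pink.
Row 3, column 1 is narrowed to {red, green, gold}.
If it were green, then row 4, column 1 would be left with no valid symbol.
If it were gold, then row 4, column 1 would be left with no valid symbol.
So row 3, column 1 must be red.

red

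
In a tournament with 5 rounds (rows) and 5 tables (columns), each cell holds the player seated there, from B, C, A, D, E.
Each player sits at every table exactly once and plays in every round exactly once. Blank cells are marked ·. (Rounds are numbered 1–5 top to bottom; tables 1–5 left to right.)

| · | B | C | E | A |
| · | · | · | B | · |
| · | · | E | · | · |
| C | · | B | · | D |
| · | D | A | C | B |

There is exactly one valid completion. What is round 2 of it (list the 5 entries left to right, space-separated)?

A C D B E

Round 2, table 3: round 2 has {B} and table 3 has {B, C, A, E}, leaving only D.
Round 1, table 1: round 1 has {B, C, A, E} and table 1 has {C}, leaving only D.
Round 3, table 5: round 3 has {E} and table 5 has {B, A, D}, leaving only C.
Round 2, table 5: round 2 has {B, D} and table 5 has {B, C, A, D}, leaving only E.
Round 2, table 1: round 2 has {B, D, E} and table 1 has {C, D}, leaving only A.
Round 2, table 2: round 2 has {B, A, D, E} and table 2 has {B, D}, leaving only C.
So round 2 reads: A C D B E.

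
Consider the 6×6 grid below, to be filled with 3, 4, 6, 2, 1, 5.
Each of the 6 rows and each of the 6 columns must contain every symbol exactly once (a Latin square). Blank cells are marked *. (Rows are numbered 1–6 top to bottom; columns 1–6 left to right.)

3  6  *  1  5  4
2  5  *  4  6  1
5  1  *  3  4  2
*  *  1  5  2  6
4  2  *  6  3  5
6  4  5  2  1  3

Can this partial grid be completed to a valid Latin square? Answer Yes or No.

No

Row 4, column 1: row 4 together with column 1 already contain {3, 4, 6, 2, 1, 5} — every symbol — so nothing can go there. The grid has no valid completion.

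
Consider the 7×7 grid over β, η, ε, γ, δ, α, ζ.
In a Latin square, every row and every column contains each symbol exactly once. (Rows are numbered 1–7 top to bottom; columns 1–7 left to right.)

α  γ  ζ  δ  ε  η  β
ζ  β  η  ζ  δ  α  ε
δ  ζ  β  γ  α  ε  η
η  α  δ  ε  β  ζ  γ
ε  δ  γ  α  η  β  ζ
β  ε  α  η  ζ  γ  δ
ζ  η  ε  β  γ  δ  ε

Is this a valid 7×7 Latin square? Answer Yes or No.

Row 2 contains ζ twice (at columns 1 and 4); row 7 is also not a permutation.

No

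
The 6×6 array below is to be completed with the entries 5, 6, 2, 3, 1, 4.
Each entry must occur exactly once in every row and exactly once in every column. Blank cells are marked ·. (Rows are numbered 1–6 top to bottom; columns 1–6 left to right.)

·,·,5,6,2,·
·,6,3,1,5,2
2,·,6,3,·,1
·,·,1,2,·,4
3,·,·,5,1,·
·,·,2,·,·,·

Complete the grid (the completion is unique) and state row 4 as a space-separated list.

5 3 1 2 6 4

Row 1, column 6: row 1 has {5, 6, 2} and column 6 has {2, 1, 4}, leaving only 3.
Row 2, column 1: row 2 has {5, 6, 2, 3, 1} and column 1 has {2, 3}, leaving only 4.
Row 1, column 1: row 1 has {5, 6, 2, 3} and column 1 has {2, 3, 4}, leaving only 1.
Row 1, column 2: row 1 has {5, 6, 2, 3, 1} and column 2 has {6}, leaving only 4.
Row 3, column 2: row 3 has {6, 2, 3, 1} and column 2 has {6, 4}, leaving only 5.
Row 4, column 2: row 4 has {2, 1, 4} and column 2 has {5, 6, 4}, leaving only 3.
Row 4, column 5: row 4 has {2, 3, 1, 4} and column 5 has {5, 2, 1}, leaving only 6.
Row 4, column 1: row 4 has {6, 2, 3, 1, 4} and column 1 has {2, 3, 1, 4}, leaving only 5.
So row 4 reads: 5 3 1 2 6 4.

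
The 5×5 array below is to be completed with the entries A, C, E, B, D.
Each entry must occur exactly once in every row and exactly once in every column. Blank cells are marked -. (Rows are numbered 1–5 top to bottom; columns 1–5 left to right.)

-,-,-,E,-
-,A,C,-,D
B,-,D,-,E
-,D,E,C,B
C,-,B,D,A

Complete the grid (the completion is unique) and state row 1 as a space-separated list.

Row 1, column 3: row 1 has {E} and column 3 has {C, E, B, D}, leaving only A.
Row 1, column 1: row 1 has {A, E} and column 1 has {C, B}, leaving only D.
Row 1, column 5: row 1 has {A, E, D} and column 5 has {A, E, B, D}, leaving only C.
Row 1, column 2: row 1 has {A, C, E, D} and column 2 has {A, D}, leaving only B.
So row 1 reads: D B A E C.

D B A E C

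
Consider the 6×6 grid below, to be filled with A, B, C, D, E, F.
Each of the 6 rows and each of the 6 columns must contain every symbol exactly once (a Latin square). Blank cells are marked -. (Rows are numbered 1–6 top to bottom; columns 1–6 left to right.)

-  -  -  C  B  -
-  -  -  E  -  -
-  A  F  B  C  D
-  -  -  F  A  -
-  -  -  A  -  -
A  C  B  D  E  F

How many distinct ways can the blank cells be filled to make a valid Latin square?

Row 1, column 1: eliminating its row and column leaves {D, E, F}.
Row 1, column 2: eliminating its row and column leaves {D, E, F}.
Row 1, column 3: eliminating its row and column leaves {A, D, E}.
Row 1, column 6: eliminating its row and column leaves {A, E}.
Row 2, column 1: eliminating its row and column leaves {B, C, D, F}.
Row 2, column 2: eliminating its row and column leaves {B, D, F}.
Row 2, column 3: eliminating its row and column leaves {A, C, D}.
Row 2, column 5: eliminating its row and column leaves {D, F}.
Row 2, column 6: eliminating its row and column leaves {A, B, C}.
Row 3, column 1: eliminating its row and column leaves {E}.
Row 4, column 1: eliminating its row and column leaves {B, C, D, E}.
Row 4, column 2: eliminating its row and column leaves {B, D, E}.
Row 4, column 3: eliminating its row and column leaves {C, D, E}.
Row 4, column 6: eliminating its row and column leaves {B, C, E}.
Row 5, column 1: eliminating its row and column leaves {B, C, D, E, F}.
Row 5, column 2: eliminating its row and column leaves {B, D, E, F}.
Row 5, column 3: eliminating its row and column leaves {C, D, E}.
Row 5, column 5: eliminating its row and column leaves {D, F}.
Row 5, column 6: eliminating its row and column leaves {B, C, E}.
Enumerating the assignments across these blanks that avoid any row or column repeat gives 34 completions.

34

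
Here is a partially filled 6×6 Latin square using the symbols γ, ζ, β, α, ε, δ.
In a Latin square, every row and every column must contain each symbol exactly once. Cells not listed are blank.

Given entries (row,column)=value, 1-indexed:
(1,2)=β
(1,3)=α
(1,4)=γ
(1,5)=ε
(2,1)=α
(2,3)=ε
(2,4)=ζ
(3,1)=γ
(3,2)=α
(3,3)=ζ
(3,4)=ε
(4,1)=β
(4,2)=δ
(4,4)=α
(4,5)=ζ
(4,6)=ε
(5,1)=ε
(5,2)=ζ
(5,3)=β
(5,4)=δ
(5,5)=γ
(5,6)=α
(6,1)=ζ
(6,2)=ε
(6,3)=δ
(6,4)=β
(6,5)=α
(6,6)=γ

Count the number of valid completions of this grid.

Row 1, column 1: eliminating its row and column leaves {δ}.
Row 1, column 6: eliminating its row and column leaves {ζ, δ}.
Row 2, column 2: eliminating its row and column leaves {γ}.
Row 2, column 5: eliminating its row and column leaves {β, δ}.
Row 2, column 6: eliminating its row and column leaves {β, δ}.
Row 3, column 5: eliminating its row and column leaves {β, δ}.
Row 3, column 6: eliminating its row and column leaves {β, δ}.
Row 4, column 3: eliminating its row and column leaves {γ}.
Enumerating the assignments across these blanks that avoid any row or column repeat gives 2 completions.

2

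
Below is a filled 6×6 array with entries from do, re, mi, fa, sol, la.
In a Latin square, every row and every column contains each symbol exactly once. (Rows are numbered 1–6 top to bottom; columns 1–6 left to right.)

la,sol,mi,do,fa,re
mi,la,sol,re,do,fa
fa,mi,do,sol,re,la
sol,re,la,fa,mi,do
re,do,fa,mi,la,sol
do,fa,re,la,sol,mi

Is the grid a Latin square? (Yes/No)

Yes

Each row is a permutation of the 6 symbols, and so is each column.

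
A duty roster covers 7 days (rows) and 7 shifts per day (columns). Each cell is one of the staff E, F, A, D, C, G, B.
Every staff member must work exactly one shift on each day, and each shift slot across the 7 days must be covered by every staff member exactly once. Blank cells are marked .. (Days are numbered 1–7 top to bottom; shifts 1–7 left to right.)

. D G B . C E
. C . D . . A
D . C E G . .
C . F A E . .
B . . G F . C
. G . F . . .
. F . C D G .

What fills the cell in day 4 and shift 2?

Day 4 already has {E, F, A, C} and shift 2 already has {F, D, C, G}, so day 4, shift 2 must be B.

B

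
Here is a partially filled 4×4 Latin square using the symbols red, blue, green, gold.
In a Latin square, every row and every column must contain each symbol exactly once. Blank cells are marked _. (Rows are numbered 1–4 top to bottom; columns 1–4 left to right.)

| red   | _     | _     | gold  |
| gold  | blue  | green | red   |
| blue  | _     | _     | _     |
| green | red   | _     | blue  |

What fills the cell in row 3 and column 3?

Row 1, column 2: row 1 has {red, gold} and column 2 has {red, blue}, leaving only green.
Row 1, column 3: row 1 has {red, green, gold} and column 3 has {green}, leaving only blue.
Row 3, column 2: row 3 has {blue} and column 2 has {red, blue, green}, leaving only gold.
Row 3 already has {blue, gold} and column 3 already has {blue, green}, so row 3, column 3 must be red.

red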